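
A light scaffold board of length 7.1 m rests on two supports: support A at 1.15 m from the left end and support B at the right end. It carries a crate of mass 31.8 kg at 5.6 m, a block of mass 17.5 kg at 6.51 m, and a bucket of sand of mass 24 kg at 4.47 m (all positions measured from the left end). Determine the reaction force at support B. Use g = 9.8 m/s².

Take moments about support A.
Crate: 31.8 × 9.8 = 311.6 N down at 5.6 m → arm 4.45 m, τ = 311.6 × 4.45 = 1387 N·m clockwise.
Block: 17.5 × 9.8 = 171.5 N down at 6.51 m → arm 5.36 m, τ = 171.5 × 5.36 = 919.2 N·m clockwise.
Bucket of sand: 24 × 9.8 = 235.2 N down at 4.47 m → arm 3.32 m, τ = 235.2 × 3.32 = 780.9 N·m clockwise.
Net load moment about support A = 3087 N·m clockwise.
Reaction R at support B is upward at 7.1 m, arm 5.95 m → moment R × 5.95 counterclockwise.
Setting net torque to zero: R × 5.95 = 3087 → R = 519 N.

R_B ≈ 519 N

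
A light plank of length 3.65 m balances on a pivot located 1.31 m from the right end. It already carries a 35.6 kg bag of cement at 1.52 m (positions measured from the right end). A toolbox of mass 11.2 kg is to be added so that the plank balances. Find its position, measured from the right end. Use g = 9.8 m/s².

x ≈ 0.643 m from the right end

Taking torques about the pivot (at 1.31 m from the right end):
Bag of cement: 35.6 × 9.8 = 348.9 N down at 1.52 m → arm 0.21 m, τ = 348.9 × 0.21 = 73.27 N·m counterclockwise.
Net moment of existing loads = 73.27 N·m counterclockwise.
The toolbox weighs 11.2 × 9.8 = 109.8 N and must supply an equal clockwise moment, so its lever arm about the pivot is 73.27 / 109.8 = 0.667 m.
That puts it at 1.31 − 0.667 = 0.643 m from the right end.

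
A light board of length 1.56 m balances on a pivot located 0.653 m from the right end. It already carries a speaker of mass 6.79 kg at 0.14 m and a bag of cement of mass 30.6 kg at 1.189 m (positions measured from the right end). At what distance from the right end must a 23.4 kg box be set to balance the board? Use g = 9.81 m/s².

x ≈ 0.101 m from the right end

Choose the pivot (at 0.653 m from the right end) as the axis so the support reaction has zero arm there.
Speaker: 6.79 × 9.81 = 66.61 N down at 0.14 m → arm 0.513 m, τ = 66.61 × 0.513 = 34.17 N·m clockwise.
Bag of cement: 30.6 × 9.81 = 300.2 N down at 1.189 m → arm 0.536 m, τ = 300.2 × 0.536 = 160.9 N·m counterclockwise.
Net moment of existing loads = 126.7 N·m counterclockwise.
The box weighs 23.4 × 9.81 = 229.6 N and must supply an equal clockwise moment, so its lever arm about the pivot is 126.7 / 229.6 = 0.552 m.
That puts it at 0.653 − 0.552 = 0.101 m from the right end.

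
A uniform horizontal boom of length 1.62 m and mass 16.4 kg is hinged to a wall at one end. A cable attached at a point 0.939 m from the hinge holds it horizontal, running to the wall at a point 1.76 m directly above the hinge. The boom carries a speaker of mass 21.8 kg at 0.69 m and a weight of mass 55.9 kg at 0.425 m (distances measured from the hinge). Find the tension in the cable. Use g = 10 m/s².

Taking torques about the hinge:
Beam weight: 16.4 × 10 = 164 N down at 0.81 m → arm 0.81 m, τ = 164 × 0.81 = 132.8 N·m clockwise.
Speaker: 21.8 × 10 = 218 N down at 0.69 m → arm 0.69 m, τ = 218 × 0.69 = 150.4 N·m clockwise.
Weight: 55.9 × 10 = 559 N down at 0.425 m → arm 0.425 m, τ = 559 × 0.425 = 237.6 N·m clockwise.
Total clockwise load moment = 520.8 N·m.
The cable tension T acts at 0.939 m; only its component perpendicular to the boom, T sinθ, produces torque. sinθ = h/√(h²+d²) = 1.76/√(1.76²+0.939²) = 0.8823.
Setting net torque to zero: T × 0.939 × 0.8823 = 520.8 → T = 520.8 / 0.8285 = 629 N.

T ≈ 629 N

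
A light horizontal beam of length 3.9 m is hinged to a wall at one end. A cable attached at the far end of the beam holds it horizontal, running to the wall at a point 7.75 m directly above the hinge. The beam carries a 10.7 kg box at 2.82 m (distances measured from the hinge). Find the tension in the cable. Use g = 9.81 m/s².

Choose the hinge as the axis so the unknown hinge reaction has zero arm there.
Box: 10.7 × 9.81 = 105 N down at 2.82 m → arm 2.82 m, τ = 105 × 2.82 = 296.1 N·m clockwise.
Total clockwise load moment = 296.1 N·m.
The cable tension T acts at 3.9 m; only its component perpendicular to the beam, T sinθ, produces torque. sinθ = h/√(h²+d²) = 7.75/√(7.75²+3.9²) = 0.8933.
Balancing moments: T × 3.9 × 0.8933 = 296.1, giving T = 296.1 / 3.484 = 85 N.

T ≈ 85 N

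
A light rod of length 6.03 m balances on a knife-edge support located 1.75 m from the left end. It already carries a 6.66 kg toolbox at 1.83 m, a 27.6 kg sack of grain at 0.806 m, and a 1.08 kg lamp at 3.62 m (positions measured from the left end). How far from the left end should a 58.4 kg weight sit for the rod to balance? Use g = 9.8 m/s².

Sum moments about the knife-edge support (at 1.75 m from the left end) (the support reaction has zero arm there).
Toolbox: 6.66 × 9.8 = 65.27 N down at 1.83 m → arm 0.08 m, τ = 65.27 × 0.08 = 5.222 N·m clockwise.
Sack of grain: 27.6 × 9.8 = 270.5 N down at 0.806 m → arm 0.944 m, τ = 270.5 × 0.944 = 255.4 N·m counterclockwise.
Lamp: 1.08 × 9.8 = 10.58 N down at 3.62 m → arm 1.87 m, τ = 10.58 × 1.87 = 19.78 N·m clockwise.
Net moment of existing loads = 230.4 N·m counterclockwise.
The weight weighs 58.4 × 9.8 = 572.3 N and must supply an equal clockwise moment, so its lever arm about the knife-edge support is 230.4 / 572.3 = 0.403 m.
That puts it at 1.75 + 0.403 = 2.15 m from the left end.

x ≈ 2.15 m from the left end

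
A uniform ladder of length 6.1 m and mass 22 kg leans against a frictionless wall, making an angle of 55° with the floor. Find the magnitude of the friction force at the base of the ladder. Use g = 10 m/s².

f ≈ 77 N

Take moments about the foot of the ladder.
Ladder weight 22×10 = 220 N acts at 3.05 m along the ladder; its horizontal arm is 3.05·cos55° = 1.749 m → τ = 384.8 N·m clockwise.
Wall normal N acts horizontally at the top; its moment arm is the height L sinθ = 6.1·sin55° = 4.997 m, counterclockwise.
For rotational equilibrium, N × 4.997 = 384.8, so N = 77 N.
ΣFx = 0: friction at the foot balances the wall's push, so f = N_wall = 77 N.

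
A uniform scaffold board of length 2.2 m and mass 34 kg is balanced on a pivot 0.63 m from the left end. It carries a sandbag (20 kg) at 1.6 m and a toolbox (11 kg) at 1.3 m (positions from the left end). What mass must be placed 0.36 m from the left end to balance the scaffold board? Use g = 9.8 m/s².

m ≈ 158 kg

Sum moments about the pivot (at 0.63 m from the left end) (the support reaction has zero arm there).
Beam weight: 34 × 9.8 = 333.2 N down at 1.1 m → arm 0.47 m, τ = 333.2 × 0.47 = 156.6 N·m clockwise.
Sandbag: 20 × 9.8 = 196 N down at 1.6 m → arm 0.97 m, τ = 196 × 0.97 = 190.1 N·m clockwise.
Toolbox: 11 × 9.8 = 107.8 N down at 1.3 m → arm 0.67 m, τ = 107.8 × 0.67 = 72.23 N·m clockwise.
Net moment of known loads = 418.9 N·m clockwise.
An unknown mass m at 0.36 m has arm 0.27 m; its moment is m·g·0.27 counterclockwise.
Balancing moments: m × 9.8 × 0.27 = 418.9, giving m = 418.9 / (9.8 × 0.27) = 158 kg.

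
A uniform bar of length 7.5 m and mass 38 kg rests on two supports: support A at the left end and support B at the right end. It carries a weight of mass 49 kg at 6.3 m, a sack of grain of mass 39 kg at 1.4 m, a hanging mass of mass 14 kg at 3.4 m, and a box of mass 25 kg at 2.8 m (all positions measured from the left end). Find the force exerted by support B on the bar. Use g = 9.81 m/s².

Taking torques about support A:
Beam weight: 38 × 9.81 = 372.8 N down at 3.75 m → arm 3.75 m, τ = 372.8 × 3.75 = 1398 N·m clockwise.
Weight: 49 × 9.81 = 480.7 N down at 6.3 m → arm 6.3 m, τ = 480.7 × 6.3 = 3028 N·m clockwise.
Sack of grain: 39 × 9.81 = 382.6 N down at 1.4 m → arm 1.4 m, τ = 382.6 × 1.4 = 535.6 N·m clockwise.
Hanging mass: 14 × 9.81 = 137.3 N down at 3.4 m → arm 3.4 m, τ = 137.3 × 3.4 = 466.8 N·m clockwise.
Box: 25 × 9.81 = 245.2 N down at 2.8 m → arm 2.8 m, τ = 245.2 × 2.8 = 686.6 N·m clockwise.
Net load moment about support A = 6115 N·m clockwise.
Reaction R at support B is upward at 7.5 m, arm 7.5 m → moment R × 7.5 counterclockwise.
Setting net torque to zero: R × 7.5 = 6115 → R = 815 N.

R_B ≈ 815 N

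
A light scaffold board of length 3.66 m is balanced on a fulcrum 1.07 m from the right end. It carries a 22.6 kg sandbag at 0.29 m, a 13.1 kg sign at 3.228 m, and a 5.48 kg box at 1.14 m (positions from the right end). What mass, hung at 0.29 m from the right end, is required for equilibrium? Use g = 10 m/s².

Take moments about the fulcrum (at 1.07 m from the right end).
Sandbag: 22.6 × 10 = 226 N down at 0.29 m → arm 0.78 m, τ = 226 × 0.78 = 176.3 N·m clockwise.
Sign: 13.1 × 10 = 131 N down at 3.228 m → arm 2.158 m, τ = 131 × 2.158 = 282.7 N·m counterclockwise.
Box: 5.48 × 10 = 54.8 N down at 1.14 m → arm 0.07 m, τ = 54.8 × 0.07 = 3.836 N·m counterclockwise.
Net moment of known loads = 110.2 N·m counterclockwise.
An unknown mass m at 0.29 m has arm 0.78 m; its moment is m·g·0.78 clockwise.
Balancing moments: m × 10 × 0.78 = 110.2, giving m = 110.2 / (10 × 0.78) = 14.1 kg.

m ≈ 14.1 kg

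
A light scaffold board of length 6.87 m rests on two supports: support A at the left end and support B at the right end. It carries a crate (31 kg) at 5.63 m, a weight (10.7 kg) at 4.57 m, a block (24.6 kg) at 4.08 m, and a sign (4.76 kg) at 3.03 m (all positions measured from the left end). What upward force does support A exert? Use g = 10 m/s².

R_A ≈ 218 N

Sum moments about support B (its reaction then has zero moment arm).
Crate: 31 × 10 = 310 N down at 5.63 m → arm 1.24 m, τ = 310 × 1.24 = 384.4 N·m counterclockwise.
Weight: 10.7 × 10 = 107 N down at 4.57 m → arm 2.3 m, τ = 107 × 2.3 = 246.1 N·m counterclockwise.
Block: 24.6 × 10 = 246 N down at 4.08 m → arm 2.79 m, τ = 246 × 2.79 = 686.3 N·m counterclockwise.
Sign: 4.76 × 10 = 47.6 N down at 3.03 m → arm 3.84 m, τ = 47.6 × 3.84 = 182.8 N·m counterclockwise.
Net load moment about support B = 1500 N·m counterclockwise.
Reaction R at support A is upward at 0 m, arm 6.87 m → moment R × 6.87 clockwise.
For rotational equilibrium, R × 6.87 = 1500, so R = 218 N.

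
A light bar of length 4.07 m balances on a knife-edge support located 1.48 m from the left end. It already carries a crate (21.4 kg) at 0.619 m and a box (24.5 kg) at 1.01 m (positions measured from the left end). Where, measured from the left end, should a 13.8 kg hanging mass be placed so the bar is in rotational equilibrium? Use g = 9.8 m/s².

Sum moments about the knife-edge support (at 1.48 m from the left end) (the support reaction has zero arm there).
Crate: 21.4 × 9.8 = 209.7 N down at 0.619 m → arm 0.861 m, τ = 209.7 × 0.861 = 180.6 N·m counterclockwise.
Box: 24.5 × 9.8 = 240.1 N down at 1.01 m → arm 0.47 m, τ = 240.1 × 0.47 = 112.8 N·m counterclockwise.
Net moment of existing loads = 293.4 N·m counterclockwise.
The hanging mass weighs 13.8 × 9.8 = 135.2 N and must supply an equal clockwise moment, so its lever arm about the knife-edge support is 293.4 / 135.2 = 2.17 m.
That puts it at 1.48 + 2.17 = 3.65 m from the left end.

x ≈ 3.65 m from the left end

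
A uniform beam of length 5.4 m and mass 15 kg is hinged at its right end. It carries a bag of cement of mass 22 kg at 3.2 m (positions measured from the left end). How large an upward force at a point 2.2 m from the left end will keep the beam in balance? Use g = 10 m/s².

F ≈ 278 N

Taking torques about the right end:
Beam weight: 15 × 10 = 150 N down at 2.7 m → arm 2.7 m, τ = 150 × 2.7 = 405 N·m counterclockwise.
Bag of cement: 22 × 10 = 220 N down at 3.2 m → arm 2.2 m, τ = 220 × 2.2 = 484 N·m counterclockwise.
Net moment of the loads = 889 N·m counterclockwise.
The upward force F acts at a point 2.2 m from the left end, arm 3.2 m, giving F × 3.2 clockwise.
For rotational equilibrium, F × 3.2 = 889, so F = 889 / 3.2 = 278 N.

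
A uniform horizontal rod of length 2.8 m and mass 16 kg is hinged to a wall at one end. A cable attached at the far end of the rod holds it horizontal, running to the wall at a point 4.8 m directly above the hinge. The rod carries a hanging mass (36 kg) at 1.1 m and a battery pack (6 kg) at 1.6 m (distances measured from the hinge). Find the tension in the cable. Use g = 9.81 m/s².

About the hinge:
Beam weight: 16 × 9.81 = 157 N down at 1.4 m → arm 1.4 m, τ = 157 × 1.4 = 219.8 N·m clockwise.
Hanging mass: 36 × 9.81 = 353.2 N down at 1.1 m → arm 1.1 m, τ = 353.2 × 1.1 = 388.5 N·m clockwise.
Battery pack: 6 × 9.81 = 58.86 N down at 1.6 m → arm 1.6 m, τ = 58.86 × 1.6 = 94.18 N·m clockwise.
Total clockwise load moment = 702.5 N·m.
The cable tension T acts at 2.8 m; only its component perpendicular to the rod, T sinθ, produces torque. sinθ = h/√(h²+d²) = 4.8/√(4.8²+2.8²) = 0.8638.
Στ = 0 ⇒ T × 2.8 × 0.8638 = 702.5 ⇒ T = 702.5 / 2.419 = 290 N.

T ≈ 290 N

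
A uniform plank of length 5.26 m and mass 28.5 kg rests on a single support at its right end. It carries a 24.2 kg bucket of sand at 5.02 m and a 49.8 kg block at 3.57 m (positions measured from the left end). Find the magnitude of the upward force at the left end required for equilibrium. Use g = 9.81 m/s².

Take moments about the right end.
Beam weight: 28.5 × 9.81 = 279.6 N down at 2.63 m → arm 2.63 m, τ = 279.6 × 2.63 = 735.3 N·m counterclockwise.
Bucket of sand: 24.2 × 9.81 = 237.4 N down at 5.02 m → arm 0.24 m, τ = 237.4 × 0.24 = 56.98 N·m counterclockwise.
Block: 49.8 × 9.81 = 488.5 N down at 3.57 m → arm 1.69 m, τ = 488.5 × 1.69 = 825.6 N·m counterclockwise.
Net moment of the loads = 1618 N·m counterclockwise.
The upward force F acts at the left end, arm 5.26 m, giving F × 5.26 clockwise.
Balancing moments: F × 5.26 = 1618, giving F = 1618 / 5.26 = 308 N.

F ≈ 308 N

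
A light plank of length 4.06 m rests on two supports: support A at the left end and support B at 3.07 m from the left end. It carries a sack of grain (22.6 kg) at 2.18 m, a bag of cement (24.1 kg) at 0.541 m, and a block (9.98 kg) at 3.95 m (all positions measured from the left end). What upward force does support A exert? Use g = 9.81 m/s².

R_A ≈ 231 N

Taking torques about support B:
Sack of grain: 22.6 × 9.81 = 221.7 N down at 2.18 m → arm 0.89 m, τ = 221.7 × 0.89 = 197.3 N·m counterclockwise.
Bag of cement: 24.1 × 9.81 = 236.4 N down at 0.541 m → arm 2.529 m, τ = 236.4 × 2.529 = 597.9 N·m counterclockwise.
Block: 9.98 × 9.81 = 97.9 N down at 3.95 m → arm 0.88 m, τ = 97.9 × 0.88 = 86.15 N·m clockwise.
Net load moment about support B = 709.1 N·m counterclockwise.
Reaction R at support A is upward at 0 m, arm 3.07 m → moment R × 3.07 clockwise.
Στ = 0 ⇒ R × 3.07 = 709.1 ⇒ R = 231 N.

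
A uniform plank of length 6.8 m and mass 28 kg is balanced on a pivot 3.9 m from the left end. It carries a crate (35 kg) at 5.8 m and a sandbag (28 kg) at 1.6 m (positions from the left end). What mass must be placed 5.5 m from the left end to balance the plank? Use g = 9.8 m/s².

m ≈ 7.44 kg

Taking torques about the pivot (at 3.9 m from the left end):
Beam weight: 28 × 9.8 = 274.4 N down at 3.4 m → arm 0.5 m, τ = 274.4 × 0.5 = 137.2 N·m counterclockwise.
Crate: 35 × 9.8 = 343 N down at 5.8 m → arm 1.9 m, τ = 343 × 1.9 = 651.7 N·m clockwise.
Sandbag: 28 × 9.8 = 274.4 N down at 1.6 m → arm 2.3 m, τ = 274.4 × 2.3 = 631.1 N·m counterclockwise.
Net moment of known loads = 116.6 N·m counterclockwise.
An unknown mass m at 5.5 m has arm 1.6 m; its moment is m·g·1.6 clockwise.
Setting net torque to zero: m × 9.8 × 1.6 = 116.6 → m = 116.6 / (9.8 × 1.6) = 7.44 kg.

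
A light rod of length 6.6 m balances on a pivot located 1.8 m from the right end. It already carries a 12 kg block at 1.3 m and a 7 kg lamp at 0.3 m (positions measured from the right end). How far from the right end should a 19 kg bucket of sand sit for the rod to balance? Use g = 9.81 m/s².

Choose the pivot (at 1.8 m from the right end) as the axis so the support reaction has zero arm there.
Block: 12 × 9.81 = 117.7 N down at 1.3 m → arm 0.5 m, τ = 117.7 × 0.5 = 58.85 N·m clockwise.
Lamp: 7 × 9.81 = 68.67 N down at 0.3 m → arm 1.5 m, τ = 68.67 × 1.5 = 103 N·m clockwise.
Net moment of existing loads = 161.8 N·m clockwise.
The bucket of sand weighs 19 × 9.81 = 186.4 N and must supply an equal counterclockwise moment, so its lever arm about the pivot is 161.8 / 186.4 = 0.868 m.
That puts it at 1.8 + 0.868 = 2.67 m from the right end.

x ≈ 2.67 m from the right end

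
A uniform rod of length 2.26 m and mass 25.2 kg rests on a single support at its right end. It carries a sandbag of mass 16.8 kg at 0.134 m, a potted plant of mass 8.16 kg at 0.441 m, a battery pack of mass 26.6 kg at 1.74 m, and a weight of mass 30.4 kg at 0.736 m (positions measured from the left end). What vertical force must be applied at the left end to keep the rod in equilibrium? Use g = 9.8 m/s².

Sum moments about the right end (the unknown pivot reaction has zero arm there).
Beam weight: 25.2 × 9.8 = 247 N down at 1.13 m → arm 1.13 m, τ = 247 × 1.13 = 279.1 N·m counterclockwise.
Sandbag: 16.8 × 9.8 = 164.6 N down at 0.134 m → arm 2.126 m, τ = 164.6 × 2.126 = 349.9 N·m counterclockwise.
Potted plant: 8.16 × 9.8 = 79.97 N down at 0.441 m → arm 1.819 m, τ = 79.97 × 1.819 = 145.5 N·m counterclockwise.
Battery pack: 26.6 × 9.8 = 260.7 N down at 1.74 m → arm 0.52 m, τ = 260.7 × 0.52 = 135.6 N·m counterclockwise.
Weight: 30.4 × 9.8 = 297.9 N down at 0.736 m → arm 1.524 m, τ = 297.9 × 1.524 = 454 N·m counterclockwise.
Net moment of the loads = 1364 N·m counterclockwise.
The upward force F acts at the left end, arm 2.26 m, giving F × 2.26 clockwise.
For rotational equilibrium, F × 2.26 = 1364, so F = 1364 / 2.26 = 604 N.

F ≈ 604 N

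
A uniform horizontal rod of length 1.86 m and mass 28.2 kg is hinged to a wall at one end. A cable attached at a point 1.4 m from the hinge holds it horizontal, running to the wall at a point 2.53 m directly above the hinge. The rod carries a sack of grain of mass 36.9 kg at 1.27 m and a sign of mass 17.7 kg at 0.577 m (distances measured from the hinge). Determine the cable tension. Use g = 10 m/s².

Choose the hinge as the axis so the unknown hinge reaction has zero arm there.
Beam weight: 28.2 × 10 = 282 N down at 0.93 m → arm 0.93 m, τ = 282 × 0.93 = 262.3 N·m clockwise.
Sack of grain: 36.9 × 10 = 369 N down at 1.27 m → arm 1.27 m, τ = 369 × 1.27 = 468.6 N·m clockwise.
Sign: 17.7 × 10 = 177 N down at 0.577 m → arm 0.577 m, τ = 177 × 0.577 = 102.1 N·m clockwise.
Total clockwise load moment = 833 N·m.
The cable tension T acts at 1.4 m; only its component perpendicular to the rod, T sinθ, produces torque. sinθ = h/√(h²+d²) = 2.53/√(2.53²+1.4²) = 0.875.
Balancing moments: T × 1.4 × 0.875 = 833, giving T = 833 / 1.225 = 680 N.

T ≈ 680 N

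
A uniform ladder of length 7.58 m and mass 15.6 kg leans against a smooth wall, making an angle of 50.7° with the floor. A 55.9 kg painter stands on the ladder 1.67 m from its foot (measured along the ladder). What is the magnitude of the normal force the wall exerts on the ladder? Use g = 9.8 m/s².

N_wall ≈ 161 N

Sum moments about the foot of the ladder (the floor normal and friction both act there and drop out).
Ladder weight 15.6×9.8 = 152.9 N acts at 3.79 m along the ladder; its horizontal arm is 3.79·cos50.7° = 2.401 m → τ = 367.1 N·m clockwise.
Painter: 55.9×9.8 = 547.8 N at 1.67 m → arm 1.058 m → τ = 579.6 N·m clockwise.
Wall normal N acts horizontally at the top; its moment arm is the height L sinθ = 7.58·sin50.7° = 5.866 m, counterclockwise.
For rotational equilibrium, N × 5.866 = 946.7, so N = 161 N.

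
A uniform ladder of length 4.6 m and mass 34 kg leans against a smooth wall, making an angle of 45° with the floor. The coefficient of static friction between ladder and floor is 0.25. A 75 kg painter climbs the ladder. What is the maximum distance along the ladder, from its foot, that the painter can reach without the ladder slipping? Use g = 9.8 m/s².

d ≈ 0.629 m

Take moments about the foot of the ladder.
Ladder weight 34×9.8 = 333.2 N acts at 2.3 m along the ladder; its horizontal arm is 2.3·cos45° = 1.626 m → τ = 541.8 N·m clockwise.
Painter weight 75×9.8 = 735 N at distance d → arm d·cos45° → τ = 735·d·0.7071 clockwise.
Wall normal N at the top has arm L sinθ = 3.253 m counterclockwise, so Στ = 0 gives N·3.253 = 541.8 + 519.7·d.
ΣFy = 0 ⇒ N_floor = 1068 N, so the maximum friction is μ_s·N_floor = 0.25×1068 = 267 N. ΣFx = 0 ⇒ N_wall = f, so at the slipping point N = 267 N.
Substituting: 267×3.253 = 541.8 + 519.7·d ⇒ d = (868.6 − 541.8) / 519.7 = 0.629 m.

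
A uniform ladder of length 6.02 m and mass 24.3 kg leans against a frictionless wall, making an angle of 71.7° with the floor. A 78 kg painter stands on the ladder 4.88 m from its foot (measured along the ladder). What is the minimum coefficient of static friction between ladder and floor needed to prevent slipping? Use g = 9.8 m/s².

μ_min ≈ 0.244

Sum moments about the foot of the ladder (the floor normal and friction both act there and drop out).
Ladder weight 24.3×9.8 = 238.1 N acts at 3.01 m along the ladder; its horizontal arm is 3.01·cos71.7° = 0.9451 m → τ = 225 N·m clockwise.
Painter: 78×9.8 = 764.4 N at 4.88 m → arm 1.532 m → τ = 1171 N·m clockwise.
Wall normal N acts horizontally at the top; its moment arm is the height L sinθ = 6.02·sin71.7° = 5.716 m, counterclockwise.
Setting net torque to zero: N × 5.716 = 1396 → N = 244.2 N.
ΣFx = 0 ⇒ f = N_wall = 244.2 N. ΣFy = 0 ⇒ N_floor = 1002 N.
μ_min = f / N_floor = 244.2 / 1002 = 0.244.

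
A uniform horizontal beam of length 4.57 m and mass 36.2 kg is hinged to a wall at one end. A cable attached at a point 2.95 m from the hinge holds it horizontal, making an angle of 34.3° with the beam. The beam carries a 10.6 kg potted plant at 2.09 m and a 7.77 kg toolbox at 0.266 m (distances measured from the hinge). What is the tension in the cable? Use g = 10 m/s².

About the hinge:
Beam weight: 36.2 × 10 = 362 N down at 2.285 m → arm 2.285 m, τ = 362 × 2.285 = 827.2 N·m clockwise.
Potted plant: 10.6 × 10 = 106 N down at 2.09 m → arm 2.09 m, τ = 106 × 2.09 = 221.5 N·m clockwise.
Toolbox: 7.77 × 10 = 77.7 N down at 0.266 m → arm 0.266 m, τ = 77.7 × 0.266 = 20.67 N·m clockwise.
Total clockwise load moment = 1069 N·m.
The cable tension T acts at 2.95 m; only its component perpendicular to the beam, T sinθ, produces torque. sin 34.3° = 0.5635.
Setting net torque to zero: T × 2.95 × 0.5635 = 1069 → T = 1069 / 1.662 = 643 N.

T ≈ 643 N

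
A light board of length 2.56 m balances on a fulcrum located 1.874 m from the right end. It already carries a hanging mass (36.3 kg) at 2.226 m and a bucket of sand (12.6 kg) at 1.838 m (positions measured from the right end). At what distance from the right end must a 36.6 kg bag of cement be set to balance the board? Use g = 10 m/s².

Taking torques about the fulcrum (at 1.874 m from the right end):
Hanging mass: 36.3 × 10 = 363 N down at 2.226 m → arm 0.352 m, τ = 363 × 0.352 = 127.8 N·m counterclockwise.
Bucket of sand: 12.6 × 10 = 126 N down at 1.838 m → arm 0.036 m, τ = 126 × 0.036 = 4.536 N·m clockwise.
Net moment of existing loads = 123.3 N·m counterclockwise.
The bag of cement weighs 36.6 × 10 = 366 N and must supply an equal clockwise moment, so its lever arm about the fulcrum is 123.3 / 366 = 0.337 m.
That puts it at 1.874 − 0.337 = 1.54 m from the right end.

x ≈ 1.54 m from the right end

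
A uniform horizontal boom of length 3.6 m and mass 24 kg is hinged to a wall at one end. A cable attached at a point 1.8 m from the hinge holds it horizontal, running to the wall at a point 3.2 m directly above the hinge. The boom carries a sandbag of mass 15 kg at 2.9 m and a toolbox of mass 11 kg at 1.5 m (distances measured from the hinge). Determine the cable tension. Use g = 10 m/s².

About the hinge:
Beam weight: 24 × 10 = 240 N down at 1.8 m → arm 1.8 m, τ = 240 × 1.8 = 432 N·m clockwise.
Sandbag: 15 × 10 = 150 N down at 2.9 m → arm 2.9 m, τ = 150 × 2.9 = 435 N·m clockwise.
Toolbox: 11 × 10 = 110 N down at 1.5 m → arm 1.5 m, τ = 110 × 1.5 = 165 N·m clockwise.
Total clockwise load moment = 1032 N·m.
The cable tension T acts at 1.8 m; only its component perpendicular to the boom, T sinθ, produces torque. sinθ = h/√(h²+d²) = 3.2/√(3.2²+1.8²) = 0.8716.
For rotational equilibrium, T × 1.8 × 0.8716 = 1032, so T = 1032 / 1.569 = 658 N.

T ≈ 658 N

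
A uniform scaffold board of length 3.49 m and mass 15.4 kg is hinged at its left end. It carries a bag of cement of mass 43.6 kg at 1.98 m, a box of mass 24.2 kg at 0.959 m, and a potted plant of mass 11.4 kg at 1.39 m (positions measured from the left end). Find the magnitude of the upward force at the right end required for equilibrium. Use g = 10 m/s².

F ≈ 436 N

Taking torques about the left end:
Beam weight: 15.4 × 10 = 154 N down at 1.745 m → arm 1.745 m, τ = 154 × 1.745 = 268.7 N·m clockwise.
Bag of cement: 43.6 × 10 = 436 N down at 1.98 m → arm 1.98 m, τ = 436 × 1.98 = 863.3 N·m clockwise.
Box: 24.2 × 10 = 242 N down at 0.959 m → arm 0.959 m, τ = 242 × 0.959 = 232.1 N·m clockwise.
Potted plant: 11.4 × 10 = 114 N down at 1.39 m → arm 1.39 m, τ = 114 × 1.39 = 158.5 N·m clockwise.
Net moment of the loads = 1523 N·m clockwise.
The upward force F acts at the right end, arm 3.49 m, giving F × 3.49 counterclockwise.
Στ = 0 ⇒ F × 3.49 = 1523 ⇒ F = 1523 / 3.49 = 436 N.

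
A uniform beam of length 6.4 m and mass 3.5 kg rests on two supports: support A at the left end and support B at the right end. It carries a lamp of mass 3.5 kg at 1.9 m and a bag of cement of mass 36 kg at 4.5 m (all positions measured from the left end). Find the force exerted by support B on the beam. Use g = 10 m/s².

R_B ≈ 281 N

Sum moments about support A (its reaction then has zero moment arm).
Beam weight: 3.5 × 10 = 35 N down at 3.2 m → arm 3.2 m, τ = 35 × 3.2 = 112 N·m clockwise.
Lamp: 3.5 × 10 = 35 N down at 1.9 m → arm 1.9 m, τ = 35 × 1.9 = 66.5 N·m clockwise.
Bag of cement: 36 × 10 = 360 N down at 4.5 m → arm 4.5 m, τ = 360 × 4.5 = 1620 N·m clockwise.
Net load moment about support A = 1798 N·m clockwise.
Reaction R at support B is upward at 6.4 m, arm 6.4 m → moment R × 6.4 counterclockwise.
Στ = 0 ⇒ R × 6.4 = 1798 ⇒ R = 281 N.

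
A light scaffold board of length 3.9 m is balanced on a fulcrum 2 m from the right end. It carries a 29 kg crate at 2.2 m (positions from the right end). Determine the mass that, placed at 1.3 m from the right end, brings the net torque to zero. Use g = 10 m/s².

m ≈ 8.29 kg

Take moments about the fulcrum (at 2 m from the right end).
Crate: 29 × 10 = 290 N down at 2.2 m → arm 0.2 m, τ = 290 × 0.2 = 58 N·m counterclockwise.
Net moment of known loads = 58 N·m counterclockwise.
An unknown mass m at 1.3 m has arm 0.7 m; its moment is m·g·0.7 clockwise.
For rotational equilibrium, m × 10 × 0.7 = 58, so m = 58 / (10 × 0.7) = 8.29 kg.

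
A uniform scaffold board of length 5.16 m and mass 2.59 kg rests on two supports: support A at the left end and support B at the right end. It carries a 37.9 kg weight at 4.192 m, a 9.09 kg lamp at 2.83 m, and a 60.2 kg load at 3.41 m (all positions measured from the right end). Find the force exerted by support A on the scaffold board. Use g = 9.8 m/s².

Sum moments about support B (its reaction then has zero moment arm).
Beam weight: 2.59 × 9.8 = 25.38 N down at 2.58 m → arm 2.58 m, τ = 25.38 × 2.58 = 65.48 N·m counterclockwise.
Weight: 37.9 × 9.8 = 371.4 N down at 4.192 m → arm 4.192 m, τ = 371.4 × 4.192 = 1557 N·m counterclockwise.
Lamp: 9.09 × 9.8 = 89.08 N down at 2.83 m → arm 2.83 m, τ = 89.08 × 2.83 = 252.1 N·m counterclockwise.
Load: 60.2 × 9.8 = 590 N down at 3.41 m → arm 3.41 m, τ = 590 × 3.41 = 2012 N·m counterclockwise.
Net load moment about support B = 3887 N·m counterclockwise.
Reaction R at support A is upward at 5.16 m, arm 5.16 m → moment R × 5.16 clockwise.
Στ = 0 ⇒ R × 5.16 = 3887 ⇒ R = 753 N.

R_A ≈ 753 N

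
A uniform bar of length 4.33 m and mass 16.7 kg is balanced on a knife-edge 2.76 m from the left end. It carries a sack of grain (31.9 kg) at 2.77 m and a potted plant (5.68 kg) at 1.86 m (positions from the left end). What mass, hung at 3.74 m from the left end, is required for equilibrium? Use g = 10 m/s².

m ≈ 15 kg

About the knife-edge (at 2.76 m from the left end):
Beam weight: 16.7 × 10 = 167 N down at 2.165 m → arm 0.595 m, τ = 167 × 0.595 = 99.36 N·m counterclockwise.
Sack of grain: 31.9 × 10 = 319 N down at 2.77 m → arm 0.01 m, τ = 319 × 0.01 = 3.19 N·m clockwise.
Potted plant: 5.68 × 10 = 56.8 N down at 1.86 m → arm 0.9 m, τ = 56.8 × 0.9 = 51.12 N·m counterclockwise.
Net moment of known loads = 147.3 N·m counterclockwise.
An unknown mass m at 3.74 m has arm 0.98 m; its moment is m·g·0.98 clockwise.
Στ = 0 ⇒ m × 10 × 0.98 = 147.3 ⇒ m = 147.3 / (10 × 0.98) = 15 kg.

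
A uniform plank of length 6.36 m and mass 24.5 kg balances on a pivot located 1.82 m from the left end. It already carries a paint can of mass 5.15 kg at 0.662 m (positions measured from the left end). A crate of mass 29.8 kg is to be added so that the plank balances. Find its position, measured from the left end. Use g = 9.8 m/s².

About the pivot (at 1.82 m from the left end):
Beam weight: 24.5 × 9.8 = 240.1 N down at 3.18 m → arm 1.36 m, τ = 240.1 × 1.36 = 326.5 N·m clockwise.
Paint can: 5.15 × 9.8 = 50.47 N down at 0.662 m → arm 1.158 m, τ = 50.47 × 1.158 = 58.44 N·m counterclockwise.
Net moment of existing loads = 268.1 N·m clockwise.
The crate weighs 29.8 × 9.8 = 292 N and must supply an equal counterclockwise moment, so its lever arm about the pivot is 268.1 / 292 = 0.918 m.
That puts it at 1.82 − 0.918 = 0.902 m from the left end.

x ≈ 0.902 m from the left end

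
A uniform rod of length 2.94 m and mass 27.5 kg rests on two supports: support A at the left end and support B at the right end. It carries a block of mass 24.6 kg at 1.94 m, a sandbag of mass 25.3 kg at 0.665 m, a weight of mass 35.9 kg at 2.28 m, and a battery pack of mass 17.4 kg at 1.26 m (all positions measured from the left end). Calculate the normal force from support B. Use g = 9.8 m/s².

R_B ≈ 696 N

Take moments about support A.
Beam weight: 27.5 × 9.8 = 269.5 N down at 1.47 m → arm 1.47 m, τ = 269.5 × 1.47 = 396.2 N·m clockwise.
Block: 24.6 × 9.8 = 241.1 N down at 1.94 m → arm 1.94 m, τ = 241.1 × 1.94 = 467.7 N·m clockwise.
Sandbag: 25.3 × 9.8 = 247.9 N down at 0.665 m → arm 0.665 m, τ = 247.9 × 0.665 = 164.9 N·m clockwise.
Weight: 35.9 × 9.8 = 351.8 N down at 2.28 m → arm 2.28 m, τ = 351.8 × 2.28 = 802.1 N·m clockwise.
Battery pack: 17.4 × 9.8 = 170.5 N down at 1.26 m → arm 1.26 m, τ = 170.5 × 1.26 = 214.8 N·m clockwise.
Net load moment about support A = 2046 N·m clockwise.
Reaction R at support B is upward at 2.94 m, arm 2.94 m → moment R × 2.94 counterclockwise.
For rotational equilibrium, R × 2.94 = 2046, so R = 696 N.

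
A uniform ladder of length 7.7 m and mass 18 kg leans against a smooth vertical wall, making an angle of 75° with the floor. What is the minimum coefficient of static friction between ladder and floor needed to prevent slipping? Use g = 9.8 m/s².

μ_min ≈ 0.134

Sum moments about the foot of the ladder (the floor normal and friction both act there and drop out).
Ladder weight 18×9.8 = 176.4 N acts at 3.85 m along the ladder; its horizontal arm is 3.85·cos75° = 0.9965 m → τ = 175.8 N·m clockwise.
Wall normal N acts horizontally at the top; its moment arm is the height L sinθ = 7.7·sin75° = 7.438 m, counterclockwise.
Στ = 0 ⇒ N × 7.438 = 175.8 ⇒ N = 23.64 N.
ΣFx = 0 ⇒ f = N_wall = 23.64 N. ΣFy = 0 ⇒ N_floor = 176.4 N.
μ_min = f / N_floor = 23.64 / 176.4 = 0.134.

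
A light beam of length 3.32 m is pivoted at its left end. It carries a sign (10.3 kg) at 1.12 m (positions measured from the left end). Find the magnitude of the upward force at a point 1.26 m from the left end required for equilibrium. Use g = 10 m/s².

Taking torques about the left end:
Sign: 10.3 × 10 = 103 N down at 1.12 m → arm 1.12 m, τ = 103 × 1.12 = 115.4 N·m clockwise.
Net moment of the loads = 115.4 N·m clockwise.
The upward force F acts at a point 1.26 m from the left end, arm 1.26 m, giving F × 1.26 counterclockwise.
For rotational equilibrium, F × 1.26 = 115.4, so F = 115.4 / 1.26 = 91.6 N.

F ≈ 91.6 N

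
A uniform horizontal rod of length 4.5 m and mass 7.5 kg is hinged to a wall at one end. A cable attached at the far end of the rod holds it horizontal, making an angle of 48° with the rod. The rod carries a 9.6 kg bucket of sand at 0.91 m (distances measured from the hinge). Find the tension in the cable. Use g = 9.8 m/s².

T ≈ 75.1 N

Taking torques about the hinge:
Beam weight: 7.5 × 9.8 = 73.5 N down at 2.25 m → arm 2.25 m, τ = 73.5 × 2.25 = 165.4 N·m clockwise.
Bucket of sand: 9.6 × 9.8 = 94.08 N down at 0.91 m → arm 0.91 m, τ = 94.08 × 0.91 = 85.61 N·m clockwise.
Total clockwise load moment = 251 N·m.
The cable tension T acts at 4.5 m; only its component perpendicular to the rod, T sinθ, produces torque. sin 48° = 0.7431.
For rotational equilibrium, T × 4.5 × 0.7431 = 251, so T = 251 / 3.344 = 75.1 N.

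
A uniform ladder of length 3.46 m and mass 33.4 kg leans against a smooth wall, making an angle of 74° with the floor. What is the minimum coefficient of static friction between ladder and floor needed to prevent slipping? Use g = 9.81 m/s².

Taking torques about the foot of the ladder:
Ladder weight 33.4×9.81 = 327.7 N acts at 1.73 m along the ladder; its horizontal arm is 1.73·cos74° = 0.4769 m → τ = 156.3 N·m clockwise.
Wall normal N acts horizontally at the top; its moment arm is the height L sinθ = 3.46·sin74° = 3.326 m, counterclockwise.
Στ = 0 ⇒ N × 3.326 = 156.3 ⇒ N = 46.99 N.
ΣFx = 0 ⇒ f = N_wall = 46.99 N. ΣFy = 0 ⇒ N_floor = 327.7 N.
μ_min = f / N_floor = 46.99 / 327.7 = 0.143.

μ_min ≈ 0.143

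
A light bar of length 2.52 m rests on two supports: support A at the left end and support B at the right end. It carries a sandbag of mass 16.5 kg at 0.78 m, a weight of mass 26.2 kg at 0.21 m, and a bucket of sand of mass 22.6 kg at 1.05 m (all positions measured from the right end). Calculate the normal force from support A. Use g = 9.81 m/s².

Choose support B as the axis so its reaction then has zero moment arm.
Sandbag: 16.5 × 9.81 = 161.9 N down at 0.78 m → arm 0.78 m, τ = 161.9 × 0.78 = 126.3 N·m counterclockwise.
Weight: 26.2 × 9.81 = 257 N down at 0.21 m → arm 0.21 m, τ = 257 × 0.21 = 53.97 N·m counterclockwise.
Bucket of sand: 22.6 × 9.81 = 221.7 N down at 1.05 m → arm 1.05 m, τ = 221.7 × 1.05 = 232.8 N·m counterclockwise.
Net load moment about support B = 413.1 N·m counterclockwise.
Reaction R at support A is upward at 2.52 m, arm 2.52 m → moment R × 2.52 clockwise.
Στ = 0 ⇒ R × 2.52 = 413.1 ⇒ R = 164 N.

R_A ≈ 164 N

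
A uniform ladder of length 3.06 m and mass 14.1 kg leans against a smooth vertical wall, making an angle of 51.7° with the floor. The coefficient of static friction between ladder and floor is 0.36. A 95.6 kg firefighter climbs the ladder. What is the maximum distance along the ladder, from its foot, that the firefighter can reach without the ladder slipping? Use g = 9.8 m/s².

Take moments about the foot of the ladder.
Ladder weight 14.1×9.8 = 138.2 N acts at 1.53 m along the ladder; its horizontal arm is 1.53·cos51.7° = 0.9483 m → τ = 131.1 N·m clockwise.
Firefighter weight 95.6×9.8 = 936.9 N at distance d → arm d·cos51.7° → τ = 936.9·d·0.6198 clockwise.
Wall normal N at the top has arm L sinθ = 2.401 m counterclockwise, so Στ = 0 gives N·2.401 = 131.1 + 580.7·d.
ΣFy = 0 ⇒ N_floor = 1075 N, so the maximum friction is μ_s·N_floor = 0.36×1075 = 387 N. ΣFx = 0 ⇒ N_wall = f, so at the slipping point N = 387 N.
Substituting: 387×2.401 = 131.1 + 580.7·d ⇒ d = (929.2 − 131.1) / 580.7 = 1.37 m.

d ≈ 1.37 m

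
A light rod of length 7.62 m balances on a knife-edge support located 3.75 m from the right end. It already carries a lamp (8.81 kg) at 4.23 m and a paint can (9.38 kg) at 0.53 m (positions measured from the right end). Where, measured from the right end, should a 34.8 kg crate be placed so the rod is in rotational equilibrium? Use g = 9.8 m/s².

Taking torques about the knife-edge support (at 3.75 m from the right end):
Lamp: 8.81 × 9.8 = 86.34 N down at 4.23 m → arm 0.48 m, τ = 86.34 × 0.48 = 41.44 N·m counterclockwise.
Paint can: 9.38 × 9.8 = 91.92 N down at 0.53 m → arm 3.22 m, τ = 91.92 × 3.22 = 296 N·m clockwise.
Net moment of existing loads = 254.6 N·m clockwise.
The crate weighs 34.8 × 9.8 = 341 N and must supply an equal counterclockwise moment, so its lever arm about the knife-edge support is 254.6 / 341 = 0.747 m.
That puts it at 3.75 + 0.747 = 4.5 m from the right end.

x ≈ 4.5 m from the right end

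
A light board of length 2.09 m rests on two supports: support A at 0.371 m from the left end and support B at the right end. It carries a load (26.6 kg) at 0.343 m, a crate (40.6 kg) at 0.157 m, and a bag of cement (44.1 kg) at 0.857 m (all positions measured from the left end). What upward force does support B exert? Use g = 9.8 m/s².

R_B ≈ 68.4 N

Sum moments about support A (its reaction then has zero moment arm).
Load: 26.6 × 9.8 = 260.7 N down at 0.343 m → arm 0.028 m, τ = 260.7 × 0.028 = 7.3 N·m counterclockwise.
Crate: 40.6 × 9.8 = 397.9 N down at 0.157 m → arm 0.214 m, τ = 397.9 × 0.214 = 85.15 N·m counterclockwise.
Bag of cement: 44.1 × 9.8 = 432.2 N down at 0.857 m → arm 0.486 m, τ = 432.2 × 0.486 = 210 N·m clockwise.
Net load moment about support A = 117.5 N·m clockwise.
Reaction R at support B is upward at 2.09 m, arm 1.719 m → moment R × 1.719 counterclockwise.
Balancing moments: R × 1.719 = 117.5, giving R = 68.4 N.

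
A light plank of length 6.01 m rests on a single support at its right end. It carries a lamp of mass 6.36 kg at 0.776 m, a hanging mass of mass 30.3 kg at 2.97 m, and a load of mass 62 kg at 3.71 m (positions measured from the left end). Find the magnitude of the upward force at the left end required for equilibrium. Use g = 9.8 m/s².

F ≈ 437 N

About the right end:
Lamp: 6.36 × 9.8 = 62.33 N down at 0.776 m → arm 5.234 m, τ = 62.33 × 5.234 = 326.2 N·m counterclockwise.
Hanging mass: 30.3 × 9.8 = 296.9 N down at 2.97 m → arm 3.04 m, τ = 296.9 × 3.04 = 902.6 N·m counterclockwise.
Load: 62 × 9.8 = 607.6 N down at 3.71 m → arm 2.3 m, τ = 607.6 × 2.3 = 1397 N·m counterclockwise.
Net moment of the loads = 2626 N·m counterclockwise.
The upward force F acts at the left end, arm 6.01 m, giving F × 6.01 clockwise.
For rotational equilibrium, F × 6.01 = 2626, so F = 2626 / 6.01 = 437 N.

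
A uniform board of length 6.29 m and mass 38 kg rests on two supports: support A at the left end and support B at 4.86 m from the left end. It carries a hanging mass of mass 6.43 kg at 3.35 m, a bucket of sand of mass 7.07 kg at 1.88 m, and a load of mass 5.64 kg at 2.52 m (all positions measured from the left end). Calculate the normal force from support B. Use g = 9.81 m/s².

About support A:
Beam weight: 38 × 9.81 = 372.8 N down at 3.145 m → arm 3.145 m, τ = 372.8 × 3.145 = 1172 N·m clockwise.
Hanging mass: 6.43 × 9.81 = 63.08 N down at 3.35 m → arm 3.35 m, τ = 63.08 × 3.35 = 211.3 N·m clockwise.
Bucket of sand: 7.07 × 9.81 = 69.36 N down at 1.88 m → arm 1.88 m, τ = 69.36 × 1.88 = 130.4 N·m clockwise.
Load: 5.64 × 9.81 = 55.33 N down at 2.52 m → arm 2.52 m, τ = 55.33 × 2.52 = 139.4 N·m clockwise.
Net load moment about support A = 1653 N·m clockwise.
Reaction R at support B is upward at 4.86 m, arm 4.86 m → moment R × 4.86 counterclockwise.
Balancing moments: R × 4.86 = 1653, giving R = 340 N.

R_B ≈ 340 N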